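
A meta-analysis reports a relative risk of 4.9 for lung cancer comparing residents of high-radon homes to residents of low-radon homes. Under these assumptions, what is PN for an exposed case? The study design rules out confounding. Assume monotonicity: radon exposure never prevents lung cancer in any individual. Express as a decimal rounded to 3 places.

PN ≈ 0.796

Under exogeneity and monotonicity, PN = (RR − 1) / RR = 1 − 1/RR.
PN = (4.9 − 1) / 4.9 = 3.9 / 4.9 ≈ 0.7959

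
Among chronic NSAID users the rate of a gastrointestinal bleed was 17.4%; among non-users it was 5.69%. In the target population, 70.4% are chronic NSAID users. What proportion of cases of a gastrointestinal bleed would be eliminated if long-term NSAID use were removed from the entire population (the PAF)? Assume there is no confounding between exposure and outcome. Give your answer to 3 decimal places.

PAF ≈ 0.592

p₁ = 0.174, p₀ = 0.0569.
Overall risk P(Y=1) = π·p₁ + (1−π)·p₀ = 0.704×0.174 + 0.296×0.0569 = 0.13934.
Under exogeneity, PAF = [P(Y=1) − p₀] / P(Y=1).
PAF = (0.13934 − 0.0569) / 0.13934 ≈ 0.5916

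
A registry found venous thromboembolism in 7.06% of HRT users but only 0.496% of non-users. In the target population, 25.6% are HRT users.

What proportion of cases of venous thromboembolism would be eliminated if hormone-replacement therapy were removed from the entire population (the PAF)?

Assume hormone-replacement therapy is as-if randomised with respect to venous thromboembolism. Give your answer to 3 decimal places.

p₁ = 0.0706, p₀ = 0.00496.
Overall risk P(Y=1) = π·p₁ + (1−π)·p₀ = 0.256×0.0706 + 0.744×0.00496 = 0.021764.
Under exogeneity, PAF = [P(Y=1) − p₀] / P(Y=1).
PAF = (0.021764 − 0.00496) / 0.021764 ≈ 0.7721

PAF ≈ 0.772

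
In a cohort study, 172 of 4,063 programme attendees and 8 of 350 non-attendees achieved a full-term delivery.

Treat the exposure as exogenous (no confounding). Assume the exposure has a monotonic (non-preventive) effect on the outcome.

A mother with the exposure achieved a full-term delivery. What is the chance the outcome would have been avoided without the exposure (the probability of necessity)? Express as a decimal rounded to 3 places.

PN ≈ 0.460

p₁ = P(outcome | exposed) = 172/4063 = 0.042333
p₀ = P(outcome | unexposed) = 8/350 = 0.022857
Under exogeneity and monotonicity, PN = (p₁ − p₀) / p₁.
PN = (0.042333 − 0.022857) / 0.042333 = 0.019476 / 0.042333 ≈ 0.4601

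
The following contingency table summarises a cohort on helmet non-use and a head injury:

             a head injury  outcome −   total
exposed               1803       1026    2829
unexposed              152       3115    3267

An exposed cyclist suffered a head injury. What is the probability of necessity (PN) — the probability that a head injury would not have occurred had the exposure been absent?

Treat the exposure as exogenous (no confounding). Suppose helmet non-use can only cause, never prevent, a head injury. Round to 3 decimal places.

p₁ = P(outcome | exposed) = 1803/2829 = 0.63733
p₀ = P(outcome | unexposed) = 152/3267 = 0.046526
Under exogeneity and monotonicity, PN = (p₁ − p₀)/p₁.
PN = (0.63733 − 0.046526) / 0.63733 ≈ 0.9270

PN ≈ 0.927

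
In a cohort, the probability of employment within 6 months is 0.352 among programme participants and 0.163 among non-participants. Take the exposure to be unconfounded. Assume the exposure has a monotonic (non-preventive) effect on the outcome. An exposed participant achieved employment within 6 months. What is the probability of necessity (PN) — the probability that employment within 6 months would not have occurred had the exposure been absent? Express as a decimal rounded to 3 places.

PN ≈ 0.537

Let p₁ = 0.352, p₀ = 0.163.
Under exogeneity and monotonicity, PN = (p₁ − p₀) / p₁.
PN = (0.352 − 0.163) / 0.352 = 0.189 / 0.352 ≈ 0.5369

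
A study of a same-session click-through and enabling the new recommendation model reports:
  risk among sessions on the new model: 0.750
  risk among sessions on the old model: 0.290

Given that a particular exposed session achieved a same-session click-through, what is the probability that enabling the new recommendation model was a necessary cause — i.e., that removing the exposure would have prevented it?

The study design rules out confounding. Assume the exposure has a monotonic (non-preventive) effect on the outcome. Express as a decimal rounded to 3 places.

Let p₁ = 0.75, p₀ = 0.29.
Under exogeneity and monotonicity, PN = (p₁ − p₀) / p₁.
PN = (0.75 − 0.29) / 0.75 = 0.46 / 0.75 ≈ 0.6133

PN ≈ 0.613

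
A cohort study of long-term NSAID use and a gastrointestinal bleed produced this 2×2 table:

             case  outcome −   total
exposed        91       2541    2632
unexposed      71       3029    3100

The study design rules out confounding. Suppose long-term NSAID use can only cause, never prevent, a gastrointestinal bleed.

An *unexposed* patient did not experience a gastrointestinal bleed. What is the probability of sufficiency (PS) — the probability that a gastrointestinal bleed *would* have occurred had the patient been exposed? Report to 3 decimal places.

PS ≈ 0.012

p₁ = P(outcome | exposed) = 91/2632 = 0.034574
p₀ = P(outcome | unexposed) = 71/3100 = 0.022903
Under exogeneity and monotonicity, PS = (p₁ − p₀)/(1 − p₀).
PS = (0.034574 − 0.022903) / 0.9771 ≈ 0.0119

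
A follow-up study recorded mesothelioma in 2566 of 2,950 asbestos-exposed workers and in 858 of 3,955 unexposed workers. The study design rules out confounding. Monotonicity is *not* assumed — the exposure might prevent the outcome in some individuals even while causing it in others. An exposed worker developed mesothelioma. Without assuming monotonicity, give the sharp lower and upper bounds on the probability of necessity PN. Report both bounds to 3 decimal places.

0.751 ≤ PN ≤ 0.900

p₁ = P(outcome | exposed) = 2566/2950 = 0.86983
p₀ = P(outcome | unexposed) = 858/3955 = 0.21694
Under exogeneity alone the bounds on PN are max{0,(p₁−p₀)/p₁} ≤ PN ≤ min{1,(1−p₀)/p₁}.
  lower = (p₁ − p₀)/p₁ = 0.65289 / 0.86983 ≈ 0.7506
  upper = min{1, (1 − p₀)/p₁} = 0.78306 / 0.86983 ≈ 0.9002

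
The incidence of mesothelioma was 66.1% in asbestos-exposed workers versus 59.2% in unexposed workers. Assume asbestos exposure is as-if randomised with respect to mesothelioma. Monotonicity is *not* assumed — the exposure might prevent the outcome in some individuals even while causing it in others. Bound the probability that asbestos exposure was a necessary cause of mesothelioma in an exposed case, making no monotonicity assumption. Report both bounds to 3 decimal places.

p₁ = 0.661, p₀ = 0.592.
Under exogeneity alone the bounds on PN are max{0,(p₁−p₀)/p₁} ≤ PN ≤ min{1,(1−p₀)/p₁}.
  lower = (p₁ − p₀)/p₁ = 0.069 / 0.661 ≈ 0.1044
  upper = min{1, (1 − p₀)/p₁} = 0.408 / 0.661 ≈ 0.6172

0.104 ≤ PN ≤ 0.617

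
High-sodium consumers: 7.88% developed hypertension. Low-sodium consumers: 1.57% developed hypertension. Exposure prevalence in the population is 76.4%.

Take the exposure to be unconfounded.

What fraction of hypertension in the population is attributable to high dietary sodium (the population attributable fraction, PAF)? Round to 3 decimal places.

PAF ≈ 0.754

p₁ = 0.0788, p₀ = 0.0157.
Overall risk P(Y=1) = π·p₁ + (1−π)·p₀ = 0.764×0.0788 + 0.236×0.0157 = 0.063908.
Under exogeneity, PAF = [P(Y=1) − p₀] / P(Y=1).
PAF = (0.063908 − 0.0157) / 0.063908 ≈ 0.7543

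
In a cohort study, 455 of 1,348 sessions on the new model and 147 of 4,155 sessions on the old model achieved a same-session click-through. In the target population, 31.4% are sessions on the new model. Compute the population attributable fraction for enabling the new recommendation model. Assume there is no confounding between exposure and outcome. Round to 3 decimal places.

p₁ = P(outcome | exposed) = 455/1348 = 0.33754
p₀ = P(outcome | unexposed) = 147/4155 = 0.035379
Overall risk P(Y=1) = π·p₁ + (1−π)·p₀ = 0.314×0.33754 + 0.686×0.035379 = 0.13026.
Under exogeneity, PAF = [P(Y=1) − p₀] / P(Y=1).
PAF = (0.13026 − 0.035379) / 0.13026 ≈ 0.7284

PAF ≈ 0.728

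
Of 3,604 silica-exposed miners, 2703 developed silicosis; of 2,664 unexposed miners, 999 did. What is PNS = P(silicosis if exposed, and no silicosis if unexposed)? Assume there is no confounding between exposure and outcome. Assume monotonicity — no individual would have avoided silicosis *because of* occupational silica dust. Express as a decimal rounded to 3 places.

PNS ≈ 0.375

p₁ = P(outcome | exposed) = 2703/3604 = 0.75
p₀ = P(outcome | unexposed) = 999/2664 = 0.375
Under exogeneity and monotonicity, PNS = p₁ − p₀.
PNS = 0.75 − 0.375 = 0.375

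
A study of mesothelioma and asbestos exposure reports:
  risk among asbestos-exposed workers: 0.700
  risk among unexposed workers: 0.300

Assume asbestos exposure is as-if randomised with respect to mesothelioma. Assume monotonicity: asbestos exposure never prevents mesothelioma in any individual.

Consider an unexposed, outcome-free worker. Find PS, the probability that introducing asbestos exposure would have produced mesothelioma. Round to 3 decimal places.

Let p₁ = 0.7, p₀ = 0.3.
Under exogeneity and monotonicity, PS = (p₁ − p₀) / (1 − p₀).
PS = (0.7 − 0.3) / (1 − 0.3) = 0.4 / 0.7 ≈ 0.5714

PS ≈ 0.571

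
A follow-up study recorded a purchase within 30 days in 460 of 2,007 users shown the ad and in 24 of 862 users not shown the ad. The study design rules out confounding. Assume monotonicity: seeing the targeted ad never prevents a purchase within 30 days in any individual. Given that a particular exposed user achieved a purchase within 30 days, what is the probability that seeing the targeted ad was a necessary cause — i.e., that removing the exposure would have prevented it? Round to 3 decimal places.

PN ≈ 0.879

p₁ = P(outcome | exposed) = 460/2007 = 0.2292
p₀ = P(outcome | unexposed) = 24/862 = 0.027842
Under exogeneity and monotonicity, PN = (p₁ − p₀) / p₁.
PN = (0.2292 − 0.027842) / 0.2292 = 0.20136 / 0.2292 ≈ 0.8785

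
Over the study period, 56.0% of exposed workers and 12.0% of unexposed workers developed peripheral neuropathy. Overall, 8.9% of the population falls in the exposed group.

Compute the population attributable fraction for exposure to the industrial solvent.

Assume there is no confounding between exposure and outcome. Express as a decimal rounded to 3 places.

p₁ = 0.56, p₀ = 0.12.
Overall risk P(Y=1) = π·p₁ + (1−π)·p₀ = 0.089×0.56 + 0.911×0.12 = 0.15916.
Under exogeneity, PAF = [P(Y=1) − p₀] / P(Y=1).
PAF = (0.15916 − 0.12) / 0.15916 ≈ 0.2460

PAF ≈ 0.246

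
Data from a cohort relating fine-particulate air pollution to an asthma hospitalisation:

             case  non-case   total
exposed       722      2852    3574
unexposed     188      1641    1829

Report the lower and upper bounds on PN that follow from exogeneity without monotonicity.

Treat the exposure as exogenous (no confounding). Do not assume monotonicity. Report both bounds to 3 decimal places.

p₁ = P(outcome | exposed) = 722/3574 = 0.20201
p₀ = P(outcome | unexposed) = 188/1829 = 0.10279
Under exogeneity alone the bounds on PN are max{0,(p₁−p₀)/p₁} ≤ PN ≤ min{1,(1−p₀)/p₁}.
  lower = (p₁ − p₀)/p₁ = 0.099226 / 0.20201 ≈ 0.4912
  upper = min{1, (1 − p₀)/p₁} = 0.89721 / 0.20201 ≈ 4.4413 → capped at 1

0.491 ≤ PN ≤ 1.000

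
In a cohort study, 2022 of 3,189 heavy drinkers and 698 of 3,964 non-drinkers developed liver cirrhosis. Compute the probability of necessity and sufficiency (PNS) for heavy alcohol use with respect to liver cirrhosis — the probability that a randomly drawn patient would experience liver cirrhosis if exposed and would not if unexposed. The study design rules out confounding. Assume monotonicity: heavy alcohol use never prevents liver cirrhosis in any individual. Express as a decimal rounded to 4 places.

p₁ = P(outcome | exposed) = 2022/3189 = 0.63405
p₀ = P(outcome | unexposed) = 698/3964 = 0.17608
Under exogeneity and monotonicity, PNS = p₁ − p₀.
PNS = 0.63405 − 0.17608 = 0.45797

PNS ≈ 0.4580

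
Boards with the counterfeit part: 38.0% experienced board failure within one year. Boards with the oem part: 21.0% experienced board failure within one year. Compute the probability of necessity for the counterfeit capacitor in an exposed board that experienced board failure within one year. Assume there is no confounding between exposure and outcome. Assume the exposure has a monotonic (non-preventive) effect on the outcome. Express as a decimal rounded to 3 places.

p₁ = 0.38, p₀ = 0.21.
Under exogeneity and monotonicity, PN = (p₁ − p₀) / p₁.
PN = (0.38 − 0.21) / 0.38 = 0.17 / 0.38 ≈ 0.4474

PN ≈ 0.447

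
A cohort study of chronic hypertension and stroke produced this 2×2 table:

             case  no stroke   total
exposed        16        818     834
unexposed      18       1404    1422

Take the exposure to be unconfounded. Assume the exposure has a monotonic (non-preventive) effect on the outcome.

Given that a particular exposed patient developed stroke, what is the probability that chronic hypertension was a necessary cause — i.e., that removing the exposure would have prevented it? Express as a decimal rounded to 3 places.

PN ≈ 0.340

p₁ = P(outcome | exposed) = 16/834 = 0.019185
p₀ = P(outcome | unexposed) = 18/1422 = 0.012658
Under exogeneity and monotonicity, PN = (p₁ − p₀) / p₁.
PN = (0.019185 − 0.012658) / 0.019185 = 0.0065264 / 0.019185 ≈ 0.3402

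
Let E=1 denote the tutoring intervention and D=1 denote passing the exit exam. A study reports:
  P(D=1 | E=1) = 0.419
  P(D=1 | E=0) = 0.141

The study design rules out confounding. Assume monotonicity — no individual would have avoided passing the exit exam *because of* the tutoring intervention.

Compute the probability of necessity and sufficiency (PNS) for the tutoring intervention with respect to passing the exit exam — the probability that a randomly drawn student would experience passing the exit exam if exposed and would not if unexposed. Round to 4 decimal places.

PNS ≈ 0.2780

Let p₁ = 0.419, p₀ = 0.141.
Under exogeneity and monotonicity, PNS = p₁ − p₀.
PNS = 0.419 − 0.141 = 0.278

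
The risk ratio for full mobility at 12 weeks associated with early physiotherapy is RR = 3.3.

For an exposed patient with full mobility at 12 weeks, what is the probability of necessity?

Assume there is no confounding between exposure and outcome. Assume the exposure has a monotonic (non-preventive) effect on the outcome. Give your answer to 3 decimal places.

Under exogeneity and monotonicity, PN = (RR − 1) / RR = 1 − 1/RR.
PN = (3.3 − 1) / 3.3 = 2.3 / 3.3 ≈ 0.6970

PN ≈ 0.697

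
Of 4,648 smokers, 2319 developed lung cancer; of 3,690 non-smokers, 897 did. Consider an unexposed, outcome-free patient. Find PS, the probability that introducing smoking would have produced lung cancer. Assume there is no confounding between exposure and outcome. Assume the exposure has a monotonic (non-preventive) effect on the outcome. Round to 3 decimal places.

PS ≈ 0.338

p₁ = P(outcome | exposed) = 2319/4648 = 0.49892
p₀ = P(outcome | unexposed) = 897/3690 = 0.24309
Under exogeneity and monotonicity, PS = (p₁ − p₀) / (1 − p₀).
PS = (0.49892 − 0.24309) / (1 − 0.24309) = 0.25583 / 0.75691 ≈ 0.3380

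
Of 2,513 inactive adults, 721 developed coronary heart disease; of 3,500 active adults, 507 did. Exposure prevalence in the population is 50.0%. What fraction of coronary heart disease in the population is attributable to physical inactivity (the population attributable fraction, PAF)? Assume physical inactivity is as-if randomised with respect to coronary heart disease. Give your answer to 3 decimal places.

p₁ = P(outcome | exposed) = 721/2513 = 0.28691
p₀ = P(outcome | unexposed) = 507/3500 = 0.14486
Overall risk P(Y=1) = π·p₁ + (1−π)·p₀ = 0.5×0.28691 + 0.5×0.14486 = 0.21588.
Under exogeneity, PAF = [P(Y=1) − p₀] / P(Y=1).
PAF = (0.21588 − 0.14486) / 0.21588 ≈ 0.3290

PAF ≈ 0.329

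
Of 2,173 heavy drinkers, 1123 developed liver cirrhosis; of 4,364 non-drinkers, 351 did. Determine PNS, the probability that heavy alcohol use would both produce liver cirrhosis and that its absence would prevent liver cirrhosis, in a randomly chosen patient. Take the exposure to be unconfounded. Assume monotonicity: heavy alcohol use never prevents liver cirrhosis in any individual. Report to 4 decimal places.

p₁ = P(outcome | exposed) = 1123/2173 = 0.5168
p₀ = P(outcome | unexposed) = 351/4364 = 0.080431
Under exogeneity and monotonicity, PNS = p₁ − p₀.
PNS = 0.5168 − 0.080431 = 0.43637

PNS ≈ 0.4364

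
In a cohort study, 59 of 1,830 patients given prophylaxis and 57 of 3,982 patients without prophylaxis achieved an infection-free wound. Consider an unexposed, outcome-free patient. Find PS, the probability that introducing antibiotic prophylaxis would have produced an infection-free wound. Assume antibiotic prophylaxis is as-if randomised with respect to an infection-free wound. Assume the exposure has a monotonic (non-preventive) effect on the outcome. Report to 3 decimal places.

p₁ = P(outcome | exposed) = 59/1830 = 0.03224
p₀ = P(outcome | unexposed) = 57/3982 = 0.014314
Under exogeneity and monotonicity, PS = (p₁ − p₀) / (1 − p₀).
PS = (0.03224 − 0.014314) / (1 − 0.014314) = 0.017926 / 0.98569 ≈ 0.0182

PS ≈ 0.018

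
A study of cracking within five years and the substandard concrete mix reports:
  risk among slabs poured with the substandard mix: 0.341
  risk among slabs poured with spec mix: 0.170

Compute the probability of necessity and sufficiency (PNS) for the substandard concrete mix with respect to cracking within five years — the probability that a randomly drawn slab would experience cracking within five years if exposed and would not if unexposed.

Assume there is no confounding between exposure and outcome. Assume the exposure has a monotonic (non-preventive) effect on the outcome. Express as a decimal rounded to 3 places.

Let p₁ = 0.341, p₀ = 0.17.
Under exogeneity and monotonicity, PNS = p₁ − p₀.
PNS = 0.341 − 0.17 = 0.171

PNS ≈ 0.171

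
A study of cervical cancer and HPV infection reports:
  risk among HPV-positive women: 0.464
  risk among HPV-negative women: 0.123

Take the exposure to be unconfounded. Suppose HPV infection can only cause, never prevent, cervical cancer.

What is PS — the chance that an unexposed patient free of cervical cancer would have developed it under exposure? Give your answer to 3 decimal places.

PS ≈ 0.389

Let p₁ = 0.464, p₀ = 0.123.
Under exogeneity and monotonicity, PS = (p₁ − p₀) / (1 − p₀).
PS = (0.464 − 0.123) / (1 − 0.123) = 0.341 / 0.877 ≈ 0.3888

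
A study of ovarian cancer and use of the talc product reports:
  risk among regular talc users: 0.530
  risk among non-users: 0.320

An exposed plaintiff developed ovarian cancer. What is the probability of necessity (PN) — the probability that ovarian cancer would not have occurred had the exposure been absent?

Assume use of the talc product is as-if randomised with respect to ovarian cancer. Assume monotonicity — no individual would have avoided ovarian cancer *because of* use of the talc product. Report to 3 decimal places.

PN ≈ 0.396

Let p₁ = 0.53, p₀ = 0.32.
Under exogeneity and monotonicity, PN = (p₁ − p₀) / p₁.
PN = (0.53 − 0.32) / 0.53 = 0.21 / 0.53 ≈ 0.3962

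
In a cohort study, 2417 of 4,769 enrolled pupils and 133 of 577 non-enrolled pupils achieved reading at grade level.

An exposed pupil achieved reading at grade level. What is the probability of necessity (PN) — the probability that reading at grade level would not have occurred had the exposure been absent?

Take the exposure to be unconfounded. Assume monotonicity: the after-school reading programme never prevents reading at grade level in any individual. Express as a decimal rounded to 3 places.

p₁ = P(outcome | exposed) = 2417/4769 = 0.50681
p₀ = P(outcome | unexposed) = 133/577 = 0.2305
Under exogeneity and monotonicity, PN = (p₁ − p₀) / p₁.
PN = (0.50681 − 0.2305) / 0.50681 = 0.27631 / 0.50681 ≈ 0.5452

PN ≈ 0.545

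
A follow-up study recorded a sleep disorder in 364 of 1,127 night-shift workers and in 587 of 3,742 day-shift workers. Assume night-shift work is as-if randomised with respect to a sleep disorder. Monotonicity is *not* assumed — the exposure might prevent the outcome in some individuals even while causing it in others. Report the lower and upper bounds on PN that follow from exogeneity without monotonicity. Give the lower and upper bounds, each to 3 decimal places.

0.514 ≤ PN ≤ 1.000

p₁ = P(outcome | exposed) = 364/1127 = 0.32298
p₀ = P(outcome | unexposed) = 587/3742 = 0.15687
Under exogeneity alone the bounds on PN are max{0,(p₁−p₀)/p₁} ≤ PN ≤ min{1,(1−p₀)/p₁}.
  lower = (p₁ − p₀)/p₁ = 0.16611 / 0.32298 ≈ 0.5143
  upper = min{1, (1 − p₀)/p₁} = 0.84313 / 0.32298 ≈ 2.6105 → capped at 1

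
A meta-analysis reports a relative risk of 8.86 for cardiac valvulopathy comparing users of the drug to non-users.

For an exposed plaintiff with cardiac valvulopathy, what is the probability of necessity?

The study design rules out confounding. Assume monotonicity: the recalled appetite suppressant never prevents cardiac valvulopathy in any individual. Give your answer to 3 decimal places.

PN ≈ 0.887

Under exogeneity and monotonicity, PN = (RR − 1) / RR = 1 − 1/RR.
PN = (8.86 − 1) / 8.86 = 7.86 / 8.86 ≈ 0.8871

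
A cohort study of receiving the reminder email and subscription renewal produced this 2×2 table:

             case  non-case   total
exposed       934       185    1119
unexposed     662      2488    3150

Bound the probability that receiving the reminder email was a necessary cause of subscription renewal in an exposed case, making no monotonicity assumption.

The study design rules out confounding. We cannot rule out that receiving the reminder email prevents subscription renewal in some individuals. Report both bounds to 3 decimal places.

p₁ = P(outcome | exposed) = 934/1119 = 0.83467
p₀ = P(outcome | unexposed) = 662/3150 = 0.21016
Under exogeneity alone the bounds on PN are max{0,(p₁−p₀)/p₁} ≤ PN ≤ min{1,(1−p₀)/p₁}.
  lower = (p₁ − p₀)/p₁ = 0.62452 / 0.83467 ≈ 0.7482
  upper = min{1, (1 − p₀)/p₁} = 0.78984 / 0.83467 ≈ 0.9463

0.748 ≤ PN ≤ 0.946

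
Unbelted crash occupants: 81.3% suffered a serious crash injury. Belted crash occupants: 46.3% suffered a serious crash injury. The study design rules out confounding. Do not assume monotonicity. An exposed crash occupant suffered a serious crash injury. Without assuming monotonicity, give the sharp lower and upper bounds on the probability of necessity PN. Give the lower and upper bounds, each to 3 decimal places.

p₁ = 0.813, p₀ = 0.463.
Under exogeneity alone the bounds on PN are max{0,(p₁−p₀)/p₁} ≤ PN ≤ min{1,(1−p₀)/p₁}.
  lower = (p₁ − p₀)/p₁ = 0.35 / 0.813 ≈ 0.4305
  upper = min{1, (1 − p₀)/p₁} = 0.537 / 0.813 ≈ 0.6605

0.431 ≤ PN ≤ 0.661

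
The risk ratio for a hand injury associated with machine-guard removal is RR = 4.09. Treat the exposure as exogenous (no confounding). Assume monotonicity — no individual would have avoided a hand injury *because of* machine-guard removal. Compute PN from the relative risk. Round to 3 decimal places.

Under exogeneity and monotonicity, PN = (RR − 1) / RR = 1 − 1/RR.
PN = (4.09 − 1) / 4.09 = 3.09 / 4.09 ≈ 0.7555

PN ≈ 0.756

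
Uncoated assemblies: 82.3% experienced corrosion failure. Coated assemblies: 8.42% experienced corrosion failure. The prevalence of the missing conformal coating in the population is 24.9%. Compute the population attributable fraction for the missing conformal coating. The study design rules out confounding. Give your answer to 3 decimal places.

PAF ≈ 0.686

p₁ = 0.823, p₀ = 0.0842.
Overall risk P(Y=1) = π·p₁ + (1−π)·p₀ = 0.249×0.823 + 0.751×0.0842 = 0.26816.
Under exogeneity, PAF = [P(Y=1) − p₀] / P(Y=1).
PAF = (0.26816 − 0.0842) / 0.26816 ≈ 0.6860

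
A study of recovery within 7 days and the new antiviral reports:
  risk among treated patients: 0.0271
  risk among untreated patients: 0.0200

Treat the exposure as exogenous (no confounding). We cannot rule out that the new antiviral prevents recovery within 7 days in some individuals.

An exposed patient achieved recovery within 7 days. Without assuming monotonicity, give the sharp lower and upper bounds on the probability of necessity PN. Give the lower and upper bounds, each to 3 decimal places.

Let p₁ = 0.0271, p₀ = 0.02.
Under exogeneity alone the bounds on PN are max{0,(p₁−p₀)/p₁} ≤ PN ≤ min{1,(1−p₀)/p₁}.
  lower = (p₁ − p₀)/p₁ = 0.0071 / 0.0271 ≈ 0.2620
  upper = min{1, (1 − p₀)/p₁} = 0.98 / 0.0271 ≈ 36.1624 → capped at 1

0.262 ≤ PN ≤ 1.000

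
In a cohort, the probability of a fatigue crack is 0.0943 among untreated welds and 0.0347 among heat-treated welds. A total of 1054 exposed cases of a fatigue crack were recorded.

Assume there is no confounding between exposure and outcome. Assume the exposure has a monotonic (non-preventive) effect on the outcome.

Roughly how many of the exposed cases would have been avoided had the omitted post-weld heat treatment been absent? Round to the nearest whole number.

Let p₁ = 0.0943, p₀ = 0.0347.
PN = (p₁ − p₀)/p₁ = (0.0943 − 0.0347) / 0.0943 ≈ 0.63203.
Attributable cases ≈ PN × (exposed cases) = 0.63203 × 1054 ≈ 666.15.

about 666 cases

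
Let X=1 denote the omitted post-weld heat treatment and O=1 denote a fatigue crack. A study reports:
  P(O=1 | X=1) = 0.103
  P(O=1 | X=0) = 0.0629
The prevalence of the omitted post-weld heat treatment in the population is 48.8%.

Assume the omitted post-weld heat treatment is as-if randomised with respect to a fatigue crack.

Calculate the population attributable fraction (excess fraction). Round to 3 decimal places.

PAF ≈ 0.237

Let p₁ = 0.103, p₀ = 0.0629.
Overall risk P(Y=1) = π·p₁ + (1−π)·p₀ = 0.488×0.103 + 0.512×0.0629 = 0.082469.
Under exogeneity, PAF = [P(Y=1) − p₀] / P(Y=1).
PAF = (0.082469 − 0.0629) / 0.082469 ≈ 0.2373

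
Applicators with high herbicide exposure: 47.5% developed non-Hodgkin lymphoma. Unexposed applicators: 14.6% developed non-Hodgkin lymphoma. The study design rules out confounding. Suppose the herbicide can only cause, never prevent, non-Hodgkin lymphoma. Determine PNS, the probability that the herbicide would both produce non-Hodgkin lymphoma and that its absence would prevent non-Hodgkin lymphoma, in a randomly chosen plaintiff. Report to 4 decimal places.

PNS ≈ 0.3290

p₁ = 0.475, p₀ = 0.146.
Under exogeneity and monotonicity, PNS = p₁ − p₀.
PNS = 0.475 − 0.146 = 0.329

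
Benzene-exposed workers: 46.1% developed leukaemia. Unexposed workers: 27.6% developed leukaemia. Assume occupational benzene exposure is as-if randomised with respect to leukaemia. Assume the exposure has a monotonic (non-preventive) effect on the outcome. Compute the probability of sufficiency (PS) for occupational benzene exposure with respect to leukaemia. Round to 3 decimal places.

PS ≈ 0.256

p₁ = 0.461, p₀ = 0.276.
Under exogeneity and monotonicity, PS = (p₁ − p₀) / (1 − p₀).
PS = (0.461 − 0.276) / (1 − 0.276) = 0.185 / 0.724 ≈ 0.2555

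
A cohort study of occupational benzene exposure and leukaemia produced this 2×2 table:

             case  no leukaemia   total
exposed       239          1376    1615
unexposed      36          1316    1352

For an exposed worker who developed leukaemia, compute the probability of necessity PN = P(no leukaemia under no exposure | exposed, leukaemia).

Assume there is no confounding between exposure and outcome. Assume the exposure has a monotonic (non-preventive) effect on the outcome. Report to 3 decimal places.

p₁ = P(outcome | exposed) = 239/1615 = 0.14799
p₀ = P(outcome | unexposed) = 36/1352 = 0.026627
Under exogeneity and monotonicity, PN = (p₁ − p₀)/p₁.
PN = (0.14799 − 0.026627) / 0.14799 ≈ 0.8201

PN ≈ 0.820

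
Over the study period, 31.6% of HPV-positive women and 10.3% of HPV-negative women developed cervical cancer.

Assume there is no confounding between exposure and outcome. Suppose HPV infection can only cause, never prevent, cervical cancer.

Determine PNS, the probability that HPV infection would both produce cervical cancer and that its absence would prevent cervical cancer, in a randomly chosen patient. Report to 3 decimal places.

p₁ = 0.316, p₀ = 0.103.
Under exogeneity and monotonicity, PNS = p₁ − p₀.
PNS = 0.316 − 0.103 = 0.213

PNS ≈ 0.213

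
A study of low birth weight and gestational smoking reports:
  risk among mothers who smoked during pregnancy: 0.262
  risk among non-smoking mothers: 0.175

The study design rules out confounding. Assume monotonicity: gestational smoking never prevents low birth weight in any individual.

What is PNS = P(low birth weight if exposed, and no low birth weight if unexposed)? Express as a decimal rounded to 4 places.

Let p₁ = 0.262, p₀ = 0.175.
Under exogeneity and monotonicity, PNS = p₁ − p₀.
PNS = 0.262 − 0.175 = 0.087

PNS ≈ 0.0870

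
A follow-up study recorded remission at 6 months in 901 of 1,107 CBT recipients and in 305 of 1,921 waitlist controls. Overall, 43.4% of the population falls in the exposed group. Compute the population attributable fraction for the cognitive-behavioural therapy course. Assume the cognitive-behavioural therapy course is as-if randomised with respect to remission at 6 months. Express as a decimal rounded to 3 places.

p₁ = P(outcome | exposed) = 901/1107 = 0.81391
p₀ = P(outcome | unexposed) = 305/1921 = 0.15877
Overall risk P(Y=1) = π·p₁ + (1−π)·p₀ = 0.434×0.81391 + 0.566×0.15877 = 0.4431.
Under exogeneity, PAF = [P(Y=1) − p₀] / P(Y=1).
PAF = (0.4431 − 0.15877) / 0.4431 ≈ 0.6417

PAF ≈ 0.642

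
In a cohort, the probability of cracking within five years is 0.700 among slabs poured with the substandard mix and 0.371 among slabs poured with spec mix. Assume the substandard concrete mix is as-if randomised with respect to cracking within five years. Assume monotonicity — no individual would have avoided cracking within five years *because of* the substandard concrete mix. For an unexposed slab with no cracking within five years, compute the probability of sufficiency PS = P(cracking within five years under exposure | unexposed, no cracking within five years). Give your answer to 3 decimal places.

PS ≈ 0.523

Let p₁ = 0.7, p₀ = 0.371.
Under exogeneity and monotonicity, PS = (p₁ − p₀) / (1 − p₀).
PS = (0.7 − 0.371) / (1 − 0.371) = 0.329 / 0.629 ≈ 0.5231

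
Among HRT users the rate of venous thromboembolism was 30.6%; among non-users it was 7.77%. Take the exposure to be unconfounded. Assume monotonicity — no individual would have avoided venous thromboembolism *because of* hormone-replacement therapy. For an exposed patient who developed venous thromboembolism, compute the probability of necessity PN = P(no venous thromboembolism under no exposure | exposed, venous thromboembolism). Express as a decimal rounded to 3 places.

PN ≈ 0.746

p₁ = 0.306, p₀ = 0.0777.
Under exogeneity and monotonicity, PN = (p₁ − p₀) / p₁.
PN = (0.306 − 0.0777) / 0.306 = 0.2283 / 0.306 ≈ 0.7461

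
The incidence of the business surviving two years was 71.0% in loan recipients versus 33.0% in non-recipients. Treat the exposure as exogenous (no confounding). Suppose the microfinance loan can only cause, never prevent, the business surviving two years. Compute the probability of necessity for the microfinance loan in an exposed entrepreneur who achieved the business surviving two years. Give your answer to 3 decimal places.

p₁ = 0.71, p₀ = 0.33.
Under exogeneity and monotonicity, PN = (p₁ − p₀) / p₁.
PN = (0.71 − 0.33) / 0.71 = 0.38 / 0.71 ≈ 0.5352

PN ≈ 0.535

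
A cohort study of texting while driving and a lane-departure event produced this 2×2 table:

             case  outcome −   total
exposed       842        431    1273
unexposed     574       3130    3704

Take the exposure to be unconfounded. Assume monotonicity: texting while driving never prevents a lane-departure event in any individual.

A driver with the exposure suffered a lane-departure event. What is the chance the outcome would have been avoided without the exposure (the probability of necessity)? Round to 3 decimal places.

PN ≈ 0.766

p₁ = P(outcome | exposed) = 842/1273 = 0.66143
p₀ = P(outcome | unexposed) = 574/3704 = 0.15497
Under exogeneity and monotonicity, PN = (p₁ − p₀)/p₁.
PN = (0.66143 − 0.15497) / 0.66143 ≈ 0.7657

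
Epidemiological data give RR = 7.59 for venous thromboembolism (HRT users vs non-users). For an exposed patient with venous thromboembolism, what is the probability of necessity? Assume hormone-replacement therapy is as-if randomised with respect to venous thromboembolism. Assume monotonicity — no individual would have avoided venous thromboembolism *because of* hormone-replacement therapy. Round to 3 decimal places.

PN ≈ 0.868

Under exogeneity and monotonicity, PN = (RR − 1) / RR = 1 − 1/RR.
PN = (7.59 − 1) / 7.59 = 6.59 / 7.59 ≈ 0.8682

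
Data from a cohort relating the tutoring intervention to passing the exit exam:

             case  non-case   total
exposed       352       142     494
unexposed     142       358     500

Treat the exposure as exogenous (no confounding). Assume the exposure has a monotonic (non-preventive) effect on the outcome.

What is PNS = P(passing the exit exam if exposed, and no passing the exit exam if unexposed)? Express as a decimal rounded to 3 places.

PNS ≈ 0.429

p₁ = P(outcome | exposed) = 352/494 = 0.71255
p₀ = P(outcome | unexposed) = 142/500 = 0.284
Under exogeneity and monotonicity, PNS = p₁ − p₀.
PNS = 0.71255 − 0.284 = 0.42855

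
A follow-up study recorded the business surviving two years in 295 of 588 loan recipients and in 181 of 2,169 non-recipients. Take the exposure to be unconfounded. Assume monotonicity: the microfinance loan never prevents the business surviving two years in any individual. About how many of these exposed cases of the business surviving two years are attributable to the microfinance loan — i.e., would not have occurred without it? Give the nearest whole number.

p₁ = P(outcome | exposed) = 295/588 = 0.5017
p₀ = P(outcome | unexposed) = 181/2169 = 0.083449
PN = (p₁ − p₀)/p₁ = (0.5017 − 0.083449) / 0.5017 ≈ 0.83367.
Attributable cases ≈ PN × (exposed cases) = 0.83367 × 295 ≈ 245.93.

about 246 cases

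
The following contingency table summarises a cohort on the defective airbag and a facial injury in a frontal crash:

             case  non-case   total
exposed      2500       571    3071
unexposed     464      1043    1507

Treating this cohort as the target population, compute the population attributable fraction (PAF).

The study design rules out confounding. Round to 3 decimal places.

PAF ≈ 0.524

p₁ = P(outcome | exposed) = 2500/3071 = 0.81407
p₀ = P(outcome | unexposed) = 464/1507 = 0.3079
Exposure prevalence π = 3071/4578 = 0.67082; overall risk P(Y=1) = 0.64744.
Under exogeneity, PAF = [P(Y=1) − p₀]/P(Y=1).
PAF = (0.64744 − 0.3079) / 0.64744 ≈ 0.5244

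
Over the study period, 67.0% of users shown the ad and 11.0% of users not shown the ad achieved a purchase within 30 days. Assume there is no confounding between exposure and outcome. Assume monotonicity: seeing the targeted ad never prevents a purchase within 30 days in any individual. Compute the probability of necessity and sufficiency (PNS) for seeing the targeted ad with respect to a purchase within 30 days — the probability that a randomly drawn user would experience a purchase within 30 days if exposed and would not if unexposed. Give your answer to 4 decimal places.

PNS ≈ 0.5600

p₁ = 0.67, p₀ = 0.11.
Under exogeneity and monotonicity, PNS = p₁ − p₀.
PNS = 0.67 − 0.11 = 0.56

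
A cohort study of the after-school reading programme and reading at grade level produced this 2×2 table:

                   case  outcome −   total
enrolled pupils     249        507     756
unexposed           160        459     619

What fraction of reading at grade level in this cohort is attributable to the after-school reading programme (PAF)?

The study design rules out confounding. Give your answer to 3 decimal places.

p₁ = P(outcome | exposed) = 249/756 = 0.32937
p₀ = P(outcome | unexposed) = 160/619 = 0.25848
Exposure prevalence π = 756/1375 = 0.54982; overall risk P(Y=1) = 0.29745.
Under exogeneity, PAF = [P(Y=1) − p₀]/P(Y=1).
PAF = (0.29745 − 0.25848) / 0.29745 ≈ 0.1310

PAF ≈ 0.131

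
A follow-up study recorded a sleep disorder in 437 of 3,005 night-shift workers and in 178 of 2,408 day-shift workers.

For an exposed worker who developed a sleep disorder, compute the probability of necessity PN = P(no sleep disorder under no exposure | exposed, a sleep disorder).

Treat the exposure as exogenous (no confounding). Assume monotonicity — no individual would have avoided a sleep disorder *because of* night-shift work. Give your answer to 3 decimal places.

PN ≈ 0.492

p₁ = P(outcome | exposed) = 437/3005 = 0.14542
p₀ = P(outcome | unexposed) = 178/2408 = 0.07392
Under exogeneity and monotonicity, PN = (p₁ − p₀) / p₁.
PN = (0.14542 − 0.07392) / 0.14542 = 0.071504 / 0.14542 ≈ 0.4917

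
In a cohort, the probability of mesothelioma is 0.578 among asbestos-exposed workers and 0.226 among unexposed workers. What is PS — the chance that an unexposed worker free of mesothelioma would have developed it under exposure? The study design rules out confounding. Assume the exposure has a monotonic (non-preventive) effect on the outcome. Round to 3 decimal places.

Let p₁ = 0.578, p₀ = 0.226.
Under exogeneity and monotonicity, PS = (p₁ − p₀) / (1 − p₀).
PS = (0.578 − 0.226) / (1 − 0.226) = 0.352 / 0.774 ≈ 0.4548

PS ≈ 0.455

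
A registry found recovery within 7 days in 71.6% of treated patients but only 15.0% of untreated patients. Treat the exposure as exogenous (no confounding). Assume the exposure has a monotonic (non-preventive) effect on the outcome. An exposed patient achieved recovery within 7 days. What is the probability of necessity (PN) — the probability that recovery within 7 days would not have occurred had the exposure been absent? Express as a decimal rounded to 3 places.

PN ≈ 0.791

p₁ = 0.716, p₀ = 0.15.
Under exogeneity and monotonicity, PN = (p₁ − p₀) / p₁.
PN = (0.716 − 0.15) / 0.716 = 0.566 / 0.716 ≈ 0.7905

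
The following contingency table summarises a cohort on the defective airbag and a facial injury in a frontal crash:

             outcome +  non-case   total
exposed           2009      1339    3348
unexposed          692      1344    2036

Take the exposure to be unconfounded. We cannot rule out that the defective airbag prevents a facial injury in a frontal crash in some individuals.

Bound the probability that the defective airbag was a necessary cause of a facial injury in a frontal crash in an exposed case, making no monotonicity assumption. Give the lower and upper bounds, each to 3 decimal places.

p₁ = P(outcome | exposed) = 2009/3348 = 0.60006
p₀ = P(outcome | unexposed) = 692/2036 = 0.33988
Under exogeneity alone the bounds on PN are max{0,(p₁−p₀)/p₁} ≤ PN ≤ min{1,(1−p₀)/p₁}.
  lower = (p₁ − p₀)/p₁ = 0.26018 / 0.60006 ≈ 0.4336
  upper = min{1, (1 − p₀)/p₁} = 0.66012 / 0.60006 ≈ 1.1001 → capped at 1

0.434 ≤ PN ≤ 1.000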